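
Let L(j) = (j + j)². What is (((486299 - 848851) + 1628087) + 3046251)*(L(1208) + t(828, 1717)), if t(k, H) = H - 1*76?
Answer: 25175211982842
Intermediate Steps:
t(k, H) = -76 + H (t(k, H) = H - 76 = -76 + H)
L(j) = 4*j² (L(j) = (2*j)² = 4*j²)
(((486299 - 848851) + 1628087) + 3046251)*(L(1208) + t(828, 1717)) = (((486299 - 848851) + 1628087) + 3046251)*(4*1208² + (-76 + 1717)) = ((-362552 + 1628087) + 3046251)*(4*1459264 + 1641) = (1265535 + 3046251)*(5837056 + 1641) = 4311786*5838697 = 25175211982842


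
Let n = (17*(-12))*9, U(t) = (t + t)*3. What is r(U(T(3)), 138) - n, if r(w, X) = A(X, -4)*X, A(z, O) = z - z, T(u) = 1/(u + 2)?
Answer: 1836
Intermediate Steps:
T(u) = 1/(2 + u)
U(t) = 6*t (U(t) = (2*t)*3 = 6*t)
n = -1836 (n = -204*9 = -1836)
A(z, O) = 0
r(w, X) = 0 (r(w, X) = 0*X = 0)
r(U(T(3)), 138) - n = 0 - 1*(-1836) = 0 + 1836 = 1836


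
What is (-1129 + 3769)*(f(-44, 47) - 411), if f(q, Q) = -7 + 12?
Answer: -1071840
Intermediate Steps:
f(q, Q) = 5
(-1129 + 3769)*(f(-44, 47) - 411) = (-1129 + 3769)*(5 - 411) = 2640*(-406) = -1071840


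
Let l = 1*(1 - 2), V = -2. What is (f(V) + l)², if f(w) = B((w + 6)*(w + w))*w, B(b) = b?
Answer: 961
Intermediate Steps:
f(w) = 2*w²*(6 + w) (f(w) = ((w + 6)*(w + w))*w = ((6 + w)*(2*w))*w = (2*w*(6 + w))*w = 2*w²*(6 + w))
l = -1 (l = 1*(-1) = -1)
(f(V) + l)² = (2*(-2)²*(6 - 2) - 1)² = (2*4*4 - 1)² = (32 - 1)² = 31² = 961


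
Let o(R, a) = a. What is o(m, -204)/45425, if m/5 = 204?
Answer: -204/45425 ≈ -0.0044909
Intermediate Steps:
m = 1020 (m = 5*204 = 1020)
o(m, -204)/45425 = -204/45425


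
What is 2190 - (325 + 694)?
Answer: 1171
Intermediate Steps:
2190 - (325 + 694) = 2190 - 1*1019 = 2190 - 1019 = 1171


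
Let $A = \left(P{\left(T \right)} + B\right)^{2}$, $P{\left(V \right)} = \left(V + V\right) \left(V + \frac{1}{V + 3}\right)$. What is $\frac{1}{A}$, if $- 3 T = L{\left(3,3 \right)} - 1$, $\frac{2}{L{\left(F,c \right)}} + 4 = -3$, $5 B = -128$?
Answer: $\frac{960400}{599417289} \approx 0.0016022$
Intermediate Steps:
$B = - \frac{128}{5}$ ($B = \frac{1}{5} \left(-128\right) = - \frac{128}{5} \approx -25.6$)
$L{\left(F,c \right)} = - \frac{2}{7}$ ($L{\left(F,c \right)} = \frac{2}{-4 - 3} = \frac{2}{-7} = 2 \left(- \frac{1}{7}\right) = - \frac{2}{7}$)
$T = \frac{3}{7}$ ($T = - \frac{- \frac{2}{7} - 1}{3} = \left(- \frac{1}{3}\right) \left(- \frac{9}{7}\right) = \frac{3}{7} \approx 0.42857$)
$P{\left(V \right)} = 2 V \left(V + \frac{1}{3 + V}\right)$
$A = \frac{599417289}{960400}$ ($A = \left(2 \cdot \frac{3}{7} \frac{1}{3 + \frac{3}{7}} \left(1 + \left(\frac{3}{7}\right)^{2} + 3 \cdot \frac{3}{7}\right) - \frac{128}{5}\right)^{2} = \left(2 \cdot \frac{3}{7} \frac{1}{\frac{24}{7}} \left(1 + \frac{9}{49} + \frac{9}{7}\right) - \frac{128}{5}\right)^{2} = \left(2 \cdot \frac{3}{7} \cdot \frac{7}{24} \cdot \frac{121}{49} - \frac{128}{5}\right)^{2} = \left(\frac{121}{196} - \frac{128}{5}\right)^{2} = \left(- \frac{24483}{980}\right)^{2} = \frac{599417289}{960400} \approx 624.13$)
$\frac{1}{A} = \frac{1}{\frac{599417289}{960400}} = \frac{960400}{599417289}$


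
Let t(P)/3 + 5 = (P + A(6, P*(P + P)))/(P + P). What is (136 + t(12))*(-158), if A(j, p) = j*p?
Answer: -53483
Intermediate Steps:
t(P) = -15 + 3*(P + 12*P**2)/(2*P) (t(P) = -15 + 3*((P + 6*(P*(P + P)))/(P + P)) = -15 + 3*((P + 6*(P*(2*P)))/((2*P))) = -15 + 3*((P + 6*(2*P**2))*(1/(2*P))) = -15 + 3*((P + 12*P**2)*(1/(2*P))) = -15 + 3*((P + 12*P**2)/(2*P)) = -15 + 3*(P + 12*P**2)/(2*P))
(136 + t(12))*(-158) = (136 + (-27/2 + 18*12))*(-158) = (136 + (-27/2 + 216))*(-158) = (136 + 405/2)*(-158) = (677/2)*(-158) = -53483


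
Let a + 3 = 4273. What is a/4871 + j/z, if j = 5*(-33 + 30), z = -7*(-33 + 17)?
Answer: 405175/545552 ≈ 0.74269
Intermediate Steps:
a = 4270 (a = -3 + 4273 = 4270)
z = 112 (z = -7*(-16) = 112)
j = -15 (j = 5*(-3) = -15)
a/4871 + j/z = 4270/4871 - 15/112 = 405175/545552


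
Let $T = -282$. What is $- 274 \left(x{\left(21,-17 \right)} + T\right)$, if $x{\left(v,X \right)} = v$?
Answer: $71514$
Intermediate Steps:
$- 274 \left(x{\left(21,-17 \right)} + T\right) = - 274 \left(21 - 282\right) = \left(-274\right) \left(-261\right) = 71514$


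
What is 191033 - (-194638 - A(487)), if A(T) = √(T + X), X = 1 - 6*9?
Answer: 385671 + √434 ≈ 3.8569e+5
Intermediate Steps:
X = -53 (X = 1 - 54 = -53)
A(T) = √(-53 + T) (A(T) = √(T - 53) = √(-53 + T))
191033 - (-194638 - A(487)) = 191033 - (-194638 - √(-53 + 487)) = 191033 - (-194638 - √434) = 191033 + (194638 + √434) = 385671 + √434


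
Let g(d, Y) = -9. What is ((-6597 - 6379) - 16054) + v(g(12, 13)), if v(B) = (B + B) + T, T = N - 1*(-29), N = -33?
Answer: -29052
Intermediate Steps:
T = -4 (T = -33 - 1*(-29) = -33 + 29 = -4)
v(B) = -4 + 2*B (v(B) = (B + B) - 4 = 2*B - 4 = -4 + 2*B)
((-6597 - 6379) - 16054) + v(g(12, 13)) = ((-6597 - 6379) - 16054) + (-4 + 2*(-9)) = (-12976 - 16054) + (-4 - 18) = -29030 - 22 = -29052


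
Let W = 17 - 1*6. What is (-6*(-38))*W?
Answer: 2508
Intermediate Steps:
W = 11 (W = 17 - 6 = 11)
(-6*(-38))*W = -6*(-38)*11 = 228*11 = 2508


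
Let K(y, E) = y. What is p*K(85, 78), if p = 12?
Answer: 1020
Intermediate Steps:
p*K(85, 78) = 12*85 = 1020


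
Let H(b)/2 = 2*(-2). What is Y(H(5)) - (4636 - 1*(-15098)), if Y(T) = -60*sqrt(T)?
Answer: -19734 - 120*I*sqrt(2) ≈ -19734.0 - 169.71*I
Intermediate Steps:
H(b) = -8 (H(b) = 2*(2*(-2)) = 2*(-4) = -8)
Y(H(5)) - (4636 - 1*(-15098)) = -120*I*sqrt(2) - (4636 - 1*(-15098)) = -120*I*sqrt(2) - (4636 + 15098) = -120*I*sqrt(2) - 1*19734 = -120*I*sqrt(2) - 19734 = -19734 - 120*I*sqrt(2)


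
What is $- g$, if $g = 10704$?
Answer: $-10704$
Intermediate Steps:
$- g = \left(-1\right) 10704 = -10704$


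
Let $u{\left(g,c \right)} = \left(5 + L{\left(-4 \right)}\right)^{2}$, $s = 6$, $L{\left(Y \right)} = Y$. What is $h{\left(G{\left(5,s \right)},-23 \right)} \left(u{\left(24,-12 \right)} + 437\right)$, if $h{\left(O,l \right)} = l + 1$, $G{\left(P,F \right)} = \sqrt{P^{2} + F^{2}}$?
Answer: $-9636$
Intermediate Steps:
$G{\left(P,F \right)} = \sqrt{F^{2} + P^{2}}$
$h{\left(O,l \right)} = 1 + l$
$u{\left(g,c \right)} = 1$ ($u{\left(g,c \right)} = \left(5 - 4\right)^{2} = 1^{2} = 1$)
$h{\left(G{\left(5,s \right)},-23 \right)} \left(u{\left(24,-12 \right)} + 437\right) = \left(1 - 23\right) \left(1 + 437\right) = \left(-22\right) 438 = -9636$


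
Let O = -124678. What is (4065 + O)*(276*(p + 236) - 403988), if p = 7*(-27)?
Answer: 47161612808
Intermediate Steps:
p = -189
(4065 + O)*(276*(p + 236) - 403988) = (4065 - 124678)*(276*(-189 + 236) - 403988) = -120613*(276*47 - 403988) = -120613*(12972 - 403988) = -120613*(-391016) = 47161612808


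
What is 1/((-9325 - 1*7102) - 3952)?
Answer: -1/20379 ≈ -4.9070e-5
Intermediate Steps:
1/((-9325 - 1*7102) - 3952) = 1/((-9325 - 7102) - 3952) = 1/(-16427 - 3952) = 1/(-20379) = -1/20379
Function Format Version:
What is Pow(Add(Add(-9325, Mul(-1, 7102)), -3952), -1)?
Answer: Rational(-1, 20379) ≈ -4.9070e-5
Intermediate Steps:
Pow(Add(Add(-9325, Mul(-1, 7102)), -3952), -1) = Pow(Add(Add(-9325, -7102), -3952), -1) = Pow(Add(-16427, -3952), -1) = Pow(-20379, -1) = Rational(-1, 20379)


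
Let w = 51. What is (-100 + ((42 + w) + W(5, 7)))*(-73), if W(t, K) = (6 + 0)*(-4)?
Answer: 2263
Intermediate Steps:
W(t, K) = -24 (W(t, K) = 6*(-4) = -24)
(-100 + ((42 + w) + W(5, 7)))*(-73) = (-100 + ((42 + 51) - 24))*(-73) = (-100 + (93 - 24))*(-73) = (-100 + 69)*(-73) = -31*(-73) = 2263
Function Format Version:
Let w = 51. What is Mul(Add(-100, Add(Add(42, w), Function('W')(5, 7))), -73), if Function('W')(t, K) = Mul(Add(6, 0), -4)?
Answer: 2263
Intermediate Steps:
Function('W')(t, K) = -24 (Function('W')(t, K) = Mul(6, -4) = -24)
Mul(Add(-100, Add(Add(42, w), Function('W')(5, 7))), -73) = Mul(Add(-100, Add(Add(42, 51), -24)), -73) = Mul(Add(-100, Add(93, -24)), -73) = Mul(Add(-100, 69), -73) = Mul(-31, -73) = 2263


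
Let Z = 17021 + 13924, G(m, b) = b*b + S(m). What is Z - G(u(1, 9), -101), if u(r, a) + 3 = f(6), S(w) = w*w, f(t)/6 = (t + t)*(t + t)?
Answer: -720577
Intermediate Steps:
f(t) = 24*t**2 (f(t) = 6*((t + t)*(t + t)) = 6*((2*t)*(2*t)) = 6*(4*t**2) = 24*t**2)
S(w) = w**2
u(r, a) = 861 (u(r, a) = -3 + 24*6**2 = -3 + 24*36 = -3 + 864 = 861)
G(m, b) = b**2 + m**2 (G(m, b) = b*b + m**2 = b**2 + m**2)
Z = 30945
Z - G(u(1, 9), -101) = 30945 - ((-101)**2 + 861**2) = 30945 - (10201 + 741321) = 30945 - 1*751522 = 30945 - 751522 = -720577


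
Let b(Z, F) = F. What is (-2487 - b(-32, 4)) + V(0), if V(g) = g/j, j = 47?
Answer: -2491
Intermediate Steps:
V(g) = g/47
(-2487 - b(-32, 4)) + V(0) = (-2487 - 1*4) + (1/47)*0 = (-2487 - 4) + 0 = -2491 + 0 = -2491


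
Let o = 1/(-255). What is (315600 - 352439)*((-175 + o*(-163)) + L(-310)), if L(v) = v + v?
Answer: 438951854/15 ≈ 2.9263e+7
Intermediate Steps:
o = -1/255 ≈ -0.0039216
L(v) = 2*v
(315600 - 352439)*((-175 + o*(-163)) + L(-310)) = (315600 - 352439)*((-175 - 1/255*(-163)) + 2*(-310)) = -36839*((-175 + 163/255) - 620) = -36839*(-44462/255 - 620) = -36839*(-202562/255) = 438951854/15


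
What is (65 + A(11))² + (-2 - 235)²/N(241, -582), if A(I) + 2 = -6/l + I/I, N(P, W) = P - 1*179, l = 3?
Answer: 294497/62 ≈ 4750.0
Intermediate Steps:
N(P, W) = -179 + P (N(P, W) = P - 179 = -179 + P)
A(I) = -3 (A(I) = -2 + (-6/3 + I/I) = -2 + (-6*⅓ + 1) = -2 + (-2 + 1) = -2 - 1 = -3)
(65 + A(11))² + (-2 - 235)²/N(241, -582) = (65 - 3)² + (-2 - 235)²/(-179 + 241) = 62² + (-237)²/62 = 3844 + 56169*(1/62) = 3844 + 56169/62 = 294497/62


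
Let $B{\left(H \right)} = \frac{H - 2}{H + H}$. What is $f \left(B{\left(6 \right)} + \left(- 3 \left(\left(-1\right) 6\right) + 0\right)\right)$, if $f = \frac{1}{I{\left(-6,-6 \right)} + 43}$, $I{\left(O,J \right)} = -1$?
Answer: $\frac{55}{126} \approx 0.43651$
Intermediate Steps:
$B{\left(H \right)} = \frac{-2 + H}{2 H}$
$f = \frac{1}{42}$ ($f = \frac{1}{-1 + 43} = \frac{1}{42} \approx 0.02381$)
$f \left(B{\left(6 \right)} + \left(- 3 \left(\left(-1\right) 6\right) + 0\right)\right) = \frac{\frac{-2 + 6}{2 \cdot 6} + \left(- 3 \left(\left(-1\right) 6\right) + 0\right)}{42} = \frac{\frac{1}{2} \cdot \frac{1}{6} \cdot 4 + \left(\left(-3\right) \left(-6\right) + 0\right)}{42} = \frac{\frac{1}{3} + \left(18 + 0\right)}{42} = \frac{\frac{1}{3} + 18}{42} = \frac{1}{42} \cdot \frac{55}{3} = \frac{55}{126}$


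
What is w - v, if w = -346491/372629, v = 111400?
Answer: -41511217091/372629 ≈ -1.1140e+5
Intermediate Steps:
w = -346491/372629 (w = -346491*1/372629 = -346491/372629 ≈ -0.92986)
w - v = -346491/372629 - 1*111400 = -346491/372629 - 111400 = -41511217091/372629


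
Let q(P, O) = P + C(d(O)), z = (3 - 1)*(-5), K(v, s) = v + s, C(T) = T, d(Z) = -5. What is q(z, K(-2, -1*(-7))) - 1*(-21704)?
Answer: 21689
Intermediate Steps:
K(v, s) = s + v
z = -10 (z = 2*(-5) = -10)
q(P, O) = -5 + P (q(P, O) = P - 5 = -5 + P)
q(z, K(-2, -1*(-7))) - 1*(-21704) = (-5 - 10) - 1*(-21704) = -15 + 21704 = 21689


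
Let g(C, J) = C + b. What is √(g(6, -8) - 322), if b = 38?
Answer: I*√278 ≈ 16.673*I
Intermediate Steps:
g(C, J) = 38 + C (g(C, J) = C + 38 = 38 + C)
√(g(6, -8) - 322) = √((38 + 6) - 322) = √(44 - 322) = √(-278) = I*√278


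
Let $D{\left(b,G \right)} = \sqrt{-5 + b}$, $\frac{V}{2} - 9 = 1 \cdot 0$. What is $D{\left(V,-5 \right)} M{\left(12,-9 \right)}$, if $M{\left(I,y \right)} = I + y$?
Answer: $3 \sqrt{13} \approx 10.817$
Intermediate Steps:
$V = 18$ ($V = 18 + 2 \cdot 1 \cdot 0 = 18 + 2 \cdot 0 = 18 + 0 = 18$)
$D{\left(V,-5 \right)} M{\left(12,-9 \right)} = \sqrt{-5 + 18} \left(12 - 9\right) = \sqrt{13} \cdot 3 = 3 \sqrt{13}$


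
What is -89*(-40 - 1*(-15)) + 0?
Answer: 2225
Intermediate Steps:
-89*(-40 - 1*(-15)) + 0 = -89*(-40 + 15) + 0 = -89*(-25) + 0 = 2225 + 0 = 2225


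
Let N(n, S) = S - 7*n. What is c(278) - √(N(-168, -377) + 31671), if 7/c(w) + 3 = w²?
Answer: 7/77281 - √32470 ≈ -180.19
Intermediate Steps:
c(w) = 7/(-3 + w²)
c(278) - √(N(-168, -377) + 31671) = 7/(-3 + 278²) - √((-377 - 7*(-168)) + 31671) = 7/(-3 + 77284) - √((-377 + 1176) + 31671) = 7/77281 - √(799 + 31671) = 7*(1/77281) - √32470 = 7/77281 - √32470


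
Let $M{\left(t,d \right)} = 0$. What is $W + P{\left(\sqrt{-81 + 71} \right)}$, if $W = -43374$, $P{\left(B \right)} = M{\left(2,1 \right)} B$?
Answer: $-43374$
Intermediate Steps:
$P{\left(B \right)} = 0$ ($P{\left(B \right)} = 0 B = 0$)
$W + P{\left(\sqrt{-81 + 71} \right)} = -43374 + 0 = -43374$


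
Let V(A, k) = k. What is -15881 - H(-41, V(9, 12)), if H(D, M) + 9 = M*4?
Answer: -15920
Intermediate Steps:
H(D, M) = -9 + 4*M (H(D, M) = -9 + M*4 = -9 + 4*M)
-15881 - H(-41, V(9, 12)) = -15881 - (-9 + 4*12) = -15881 - (-9 + 48) = -15881 - 1*39 = -15881 - 39 = -15920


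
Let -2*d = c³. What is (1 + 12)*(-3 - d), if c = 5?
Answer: 1547/2 ≈ 773.50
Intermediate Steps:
d = -125/2 (d = -½*5³ = -½*125 = -125/2 ≈ -62.500)
(1 + 12)*(-3 - d) = (1 + 12)*(-3 - 1*(-125/2)) = 13*(-3 + 125/2) = 13*(119/2) = 1547/2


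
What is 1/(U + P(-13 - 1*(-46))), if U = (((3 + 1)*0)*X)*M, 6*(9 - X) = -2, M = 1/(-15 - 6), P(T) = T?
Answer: 1/33 ≈ 0.030303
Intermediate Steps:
M = -1/21 (M = 1/(-21) = -1/21 ≈ -0.047619)
X = 28/3 (X = 9 - ⅙*(-2) = 9 + ⅓ = 28/3 ≈ 9.3333)
U = 0 (U = (((3 + 1)*0)*(28/3))*(-1/21) = ((4*0)*(28/3))*(-1/21) = (0*(28/3))*(-1/21) = 0*(-1/21) = 0)
1/(U + P(-13 - 1*(-46))) = 1/(0 + (-13 - 1*(-46))) = 1/(0 + (-13 + 46)) = 1/(0 + 33) = 1/33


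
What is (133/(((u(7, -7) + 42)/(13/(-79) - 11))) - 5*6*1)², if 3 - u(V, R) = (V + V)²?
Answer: 57871038096/142301041 ≈ 406.68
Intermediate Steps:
u(V, R) = 3 - 4*V² (u(V, R) = 3 - (V + V)² = 3 - (2*V)² = 3 - 4*V²)
(133/(((u(7, -7) + 42)/(13/(-79) - 11))) - 5*6*1)² = (133/((((3 - 4*7²) + 42)/(13/(-79) - 11))) - 5*6*1)² = (133/((((3 - 4*49) + 42)/(13*(-1/79) - 11))) - 30*1)² = (133/((((3 - 196) + 42)/(-13/79 - 11))) - 30)² = (133/(((-193 + 42)/(-882/79))) - 30)² = (133/((-151*(-79/882))) - 30)² = (133/(11929/882) - 30)² = (133*(882/11929) - 30)² = (117306/11929 - 30)² = (-240564/11929)² = 57871038096/142301041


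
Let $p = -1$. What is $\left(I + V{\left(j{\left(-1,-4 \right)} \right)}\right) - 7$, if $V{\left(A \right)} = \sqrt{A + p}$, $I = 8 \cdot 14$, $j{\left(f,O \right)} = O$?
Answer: $105 + i \sqrt{5} \approx 105.0 + 2.2361 i$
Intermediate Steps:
$I = 112$
$V{\left(A \right)} = \sqrt{-1 + A}$ ($V{\left(A \right)} = \sqrt{A - 1} = \sqrt{-1 + A}$)
$\left(I + V{\left(j{\left(-1,-4 \right)} \right)}\right) - 7 = \left(112 + \sqrt{-1 - 4}\right) - 7 = \left(112 + \sqrt{-5}\right) - 7 = \left(112 + i \sqrt{5}\right) - 7 = 105 + i \sqrt{5}$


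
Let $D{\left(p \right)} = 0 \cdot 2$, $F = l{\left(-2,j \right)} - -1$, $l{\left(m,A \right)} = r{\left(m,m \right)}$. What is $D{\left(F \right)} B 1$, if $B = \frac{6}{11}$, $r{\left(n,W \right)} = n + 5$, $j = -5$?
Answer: $0$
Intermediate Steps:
$r{\left(n,W \right)} = 5 + n$
$l{\left(m,A \right)} = 5 + m$
$B = \frac{6}{11}$ ($B = 6 \cdot \frac{1}{11} = \frac{6}{11} \approx 0.54545$)
$F = 4$ ($F = \left(5 - 2\right) - -1 = 3 + 1 = 4$)
$D{\left(p \right)} = 0$
$D{\left(F \right)} B 1 = 0 \cdot \frac{6}{11} \cdot 1 = 0 \cdot 1 = 0$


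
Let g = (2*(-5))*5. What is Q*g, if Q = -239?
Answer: 11950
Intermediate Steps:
g = -50 (g = -10*5 = -50)
Q*g = -239*(-50) = 11950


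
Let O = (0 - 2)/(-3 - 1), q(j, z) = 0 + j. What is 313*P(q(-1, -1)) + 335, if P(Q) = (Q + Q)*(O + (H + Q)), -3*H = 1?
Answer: 2570/3 ≈ 856.67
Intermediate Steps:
q(j, z) = j
H = -⅓ (H = -⅓*1 = -⅓ ≈ -0.33333)
O = ½ (O = -2/(-4) = -2*(-¼) = ½ ≈ 0.50000)
P(Q) = 2*Q*(⅙ + Q) (P(Q) = (Q + Q)*(½ + (-⅓ + Q)) = (2*Q)*(⅙ + Q) = 2*Q*(⅙ + Q))
313*P(q(-1, -1)) + 335 = 313*((⅓)*(-1)*(1 + 6*(-1))) + 335 = 313*((⅓)*(-1)*(1 - 6)) + 335 = 313*((⅓)*(-1)*(-5)) + 335 = 313*(5/3) + 335 = 1565/3 + 335 = 2570/3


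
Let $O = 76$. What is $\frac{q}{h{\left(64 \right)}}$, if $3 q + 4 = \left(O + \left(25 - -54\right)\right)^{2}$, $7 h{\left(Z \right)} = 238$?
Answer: $\frac{471}{2} \approx 235.5$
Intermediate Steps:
$h{\left(Z \right)} = 34$ ($h{\left(Z \right)} = \frac{1}{7} \cdot 238 = 34$)
$q = 8007$ ($q = - \frac{4}{3} + \frac{\left(76 + \left(25 - -54\right)\right)^{2}}{3} = - \frac{4}{3} + \frac{\left(76 + \left(25 + 54\right)\right)^{2}}{3} = - \frac{4}{3} + \frac{\left(76 + 79\right)^{2}}{3} = - \frac{4}{3} + \frac{155^{2}}{3} = - \frac{4}{3} + \frac{1}{3} \cdot 24025 = - \frac{4}{3} + \frac{24025}{3} = 8007$)
$\frac{q}{h{\left(64 \right)}} = \frac{8007}{34} = 8007 \cdot \frac{1}{34} = \frac{471}{2}$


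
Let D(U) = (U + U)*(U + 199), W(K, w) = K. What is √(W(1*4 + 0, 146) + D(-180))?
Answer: 2*I*√1709 ≈ 82.68*I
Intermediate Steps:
D(U) = 2*U*(199 + U) (D(U) = (2*U)*(199 + U) = 2*U*(199 + U))
√(W(1*4 + 0, 146) + D(-180)) = √((1*4 + 0) + 2*(-180)*(199 - 180)) = √((4 + 0) + 2*(-180)*19) = √(4 - 6840) = √(-6836) = 2*I*√1709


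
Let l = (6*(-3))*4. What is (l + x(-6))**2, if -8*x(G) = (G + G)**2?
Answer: 8100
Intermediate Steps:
x(G) = -G**2/2 (x(G) = -(G + G)**2/8 = -4*G**2/8 = -G**2/2)
l = -72 (l = -18*4 = -72)
(l + x(-6))**2 = (-72 - 1/2*(-6)**2)**2 = (-72 - 1/2*36)**2 = (-72 - 18)**2 = (-90)**2 = 8100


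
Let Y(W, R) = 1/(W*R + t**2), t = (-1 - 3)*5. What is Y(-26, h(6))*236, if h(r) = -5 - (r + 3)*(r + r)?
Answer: 118/1669 ≈ 0.070701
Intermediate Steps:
t = -20 (t = -4*5 = -20)
h(r) = -5 - 2*r*(3 + r) (h(r) = -5 - (3 + r)*2*r = -5 - 2*r*(3 + r))
Y(W, R) = 1/(400 + R*W) (Y(W, R) = 1/(W*R + (-20)**2) = 1/(R*W + 400) = 1/(400 + R*W))
Y(-26, h(6))*236 = 236/(400 + (-5 - 6*6 - 2*6**2)*(-26)) = 236/(400 + (-5 - 36 - 2*36)*(-26)) = 236/(400 + (-5 - 36 - 72)*(-26)) = 236/(400 - 113*(-26)) = 236/(400 + 2938) = 236/3338 = (1/3338)*236 = 118/1669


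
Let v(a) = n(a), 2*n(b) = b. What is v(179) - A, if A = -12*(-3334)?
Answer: -79837/2 ≈ -39919.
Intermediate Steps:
n(b) = b/2
v(a) = a/2
A = 40008
v(179) - A = (1/2)*179 - 1*40008 = 179/2 - 40008 = -79837/2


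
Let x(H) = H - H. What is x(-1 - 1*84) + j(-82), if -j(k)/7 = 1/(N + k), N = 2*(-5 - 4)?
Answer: 7/100 ≈ 0.070000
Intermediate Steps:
N = -18 (N = 2*(-9) = -18)
j(k) = -7/(-18 + k)
x(H) = 0
x(-1 - 1*84) + j(-82) = 0 - 7/(-18 - 82) = 0 - 7/(-100) = 0 - 7*(-1/100) = 0 + 7/100 = 7/100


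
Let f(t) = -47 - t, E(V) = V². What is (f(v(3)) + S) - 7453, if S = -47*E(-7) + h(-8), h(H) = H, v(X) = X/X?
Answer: -9812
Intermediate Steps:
v(X) = 1
S = -2311 (S = -47*(-7)² - 8 = -47*49 - 8 = -2303 - 8 = -2311)
(f(v(3)) + S) - 7453 = ((-47 - 1*1) - 2311) - 7453 = ((-47 - 1) - 2311) - 7453 = (-48 - 2311) - 7453 = -2359 - 7453 = -9812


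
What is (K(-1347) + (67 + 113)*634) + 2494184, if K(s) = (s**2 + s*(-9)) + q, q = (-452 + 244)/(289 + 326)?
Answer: 2727423932/615 ≈ 4.4348e+6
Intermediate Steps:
q = -208/615 ≈ -0.33821
K(s) = -208/615 + s**2 - 9*s (K(s) = (s**2 + s*(-9)) - 208/615 = (s**2 - 9*s) - 208/615 = -208/615 + s**2 - 9*s)
(K(-1347) + (67 + 113)*634) + 2494184 = ((-208/615 + (-1347)**2 - 9*(-1347)) + (67 + 113)*634) + 2494184 = ((-208/615 + 1814409 + 12123) + 180*634) + 2494184 = (1123316972/615 + 114120) + 2494184 = 1193500772/615 + 2494184 = 2727423932/615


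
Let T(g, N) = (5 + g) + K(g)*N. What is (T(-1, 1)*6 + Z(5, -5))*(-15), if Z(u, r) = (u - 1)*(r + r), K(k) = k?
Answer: 330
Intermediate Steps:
Z(u, r) = 2*r*(-1 + u) (Z(u, r) = (-1 + u)*(2*r) = 2*r*(-1 + u))
T(g, N) = 5 + g + N*g (T(g, N) = (5 + g) + g*N = (5 + g) + N*g = 5 + g + N*g)
(T(-1, 1)*6 + Z(5, -5))*(-15) = ((5 - 1 + 1*(-1))*6 + 2*(-5)*(-1 + 5))*(-15) = ((5 - 1 - 1)*6 + 2*(-5)*4)*(-15) = (3*6 - 40)*(-15) = (18 - 40)*(-15) = -22*(-15) = 330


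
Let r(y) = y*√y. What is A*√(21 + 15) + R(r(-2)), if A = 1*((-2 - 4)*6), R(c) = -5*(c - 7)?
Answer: -181 + 10*I*√2 ≈ -181.0 + 14.142*I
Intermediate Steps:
r(y) = y^(3/2)
R(c) = 35 - 5*c (R(c) = -5*(-7 + c) = 35 - 5*c)
A = -36 (A = 1*(-6*6) = 1*(-36) = -36)
A*√(21 + 15) + R(r(-2)) = -36*√(21 + 15) + (35 - (-10)*I*√2) = -36*√36 + (35 - (-10)*I*√2) = -36*6 + (35 + 10*I*√2) = -216 + (35 + 10*I*√2) = -181 + 10*I*√2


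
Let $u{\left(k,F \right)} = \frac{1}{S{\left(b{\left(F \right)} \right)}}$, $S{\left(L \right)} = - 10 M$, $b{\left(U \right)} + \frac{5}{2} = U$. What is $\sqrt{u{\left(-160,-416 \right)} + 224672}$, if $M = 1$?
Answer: $\frac{\sqrt{22467190}}{10} \approx 474.0$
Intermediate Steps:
$b{\left(U \right)} = - \frac{5}{2} + U$
$S{\left(L \right)} = -10$ ($S{\left(L \right)} = \left(-10\right) 1 = -10$)
$u{\left(k,F \right)} = - \frac{1}{10}$ ($u{\left(k,F \right)} = \frac{1}{-10} = - \frac{1}{10}$)
$\sqrt{u{\left(-160,-416 \right)} + 224672} = \sqrt{- \frac{1}{10} + 224672} = \sqrt{\frac{2246719}{10}} = \frac{\sqrt{22467190}}{10}$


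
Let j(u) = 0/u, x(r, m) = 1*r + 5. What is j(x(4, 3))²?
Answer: 0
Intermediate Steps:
x(r, m) = 5 + r (x(r, m) = r + 5 = 5 + r)
j(u) = 0
j(x(4, 3))² = 0² = 0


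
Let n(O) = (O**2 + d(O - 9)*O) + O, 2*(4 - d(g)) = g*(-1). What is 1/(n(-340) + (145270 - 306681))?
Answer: 1/11819 ≈ 8.4609e-5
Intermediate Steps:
d(g) = 4 + g/2 (d(g) = 4 - g*(-1)/2 = 4 - (-1)*g/2 = 4 + g/2)
n(O) = O + O**2 + O*(-1/2 + O/2) (n(O) = (O**2 + (4 + (O - 9)/2)*O) + O = (O**2 + (4 + (-9 + O)/2)*O) + O = (O**2 + (4 + (-9/2 + O/2))*O) + O = (O**2 + (-1/2 + O/2)*O) + O = (O**2 + O*(-1/2 + O/2)) + O = O + O**2 + O*(-1/2 + O/2))
1/(n(-340) + (145270 - 306681)) = 1/((1/2)*(-340)*(1 + 3*(-340)) + (145270 - 306681)) = 1/((1/2)*(-340)*(1 - 1020) - 161411) = 1/((1/2)*(-340)*(-1019) - 161411) = 1/(173230 - 161411) = 1/11819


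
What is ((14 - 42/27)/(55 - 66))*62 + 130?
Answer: 5926/99 ≈ 59.859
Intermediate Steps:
((14 - 42/27)/(55 - 66))*62 + 130 = ((14 - 42*1/27)/(-11))*62 + 130 = ((14 - 14/9)*(-1/11))*62 + 130 = ((112/9)*(-1/11))*62 + 130 = -112/99*62 + 130 = -6944/99 + 130 = 5926/99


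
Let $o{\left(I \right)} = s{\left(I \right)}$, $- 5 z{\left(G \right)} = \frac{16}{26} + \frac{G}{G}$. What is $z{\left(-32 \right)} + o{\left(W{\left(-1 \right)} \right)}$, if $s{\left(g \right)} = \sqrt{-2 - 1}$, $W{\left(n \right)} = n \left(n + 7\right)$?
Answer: $- \frac{21}{65} + i \sqrt{3} \approx -0.32308 + 1.732 i$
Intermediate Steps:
$W{\left(n \right)} = n \left(7 + n\right)$
$s{\left(g \right)} = i \sqrt{3}$ ($s{\left(g \right)} = \sqrt{-3} = i \sqrt{3}$)
$z{\left(G \right)} = - \frac{21}{65}$ ($z{\left(G \right)} = - \frac{\frac{16}{26} + \frac{G}{G}}{5} = - \frac{16 \cdot \frac{1}{26} + 1}{5} = - \frac{\frac{8}{13} + 1}{5} = \left(- \frac{1}{5}\right) \frac{21}{13} = - \frac{21}{65}$)
$o{\left(I \right)} = i \sqrt{3}$
$z{\left(-32 \right)} + o{\left(W{\left(-1 \right)} \right)} = - \frac{21}{65} + i \sqrt{3}$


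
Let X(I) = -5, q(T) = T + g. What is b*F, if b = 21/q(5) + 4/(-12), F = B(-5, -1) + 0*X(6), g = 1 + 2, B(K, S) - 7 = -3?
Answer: 55/6 ≈ 9.1667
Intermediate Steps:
B(K, S) = 4 (B(K, S) = 7 - 3 = 4)
g = 3
q(T) = 3 + T (q(T) = T + 3 = 3 + T)
F = 4 (F = 4 + 0*(-5) = 4 + 0 = 4)
b = 55/24 (b = 21/(3 + 5) + 4/(-12) = 21/8 + 4*(-1/12) = 21*(1/8) - 1/3 = 21/8 - 1/3 = 55/24 ≈ 2.2917)
b*F = (55/24)*4 = 55/6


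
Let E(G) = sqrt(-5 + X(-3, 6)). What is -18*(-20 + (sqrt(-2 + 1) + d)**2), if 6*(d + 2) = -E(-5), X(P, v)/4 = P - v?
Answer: 360 - (12 - 6*I + I*sqrt(41))**2/2 ≈ 288.08 - 4.8375*I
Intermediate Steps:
X(P, v) = -4*v + 4*P (X(P, v) = 4*(P - v) = -4*v + 4*P)
E(G) = I*sqrt(41) (E(G) = sqrt(-5 + (-4*6 + 4*(-3))) = sqrt(-5 + (-24 - 12)) = sqrt(-5 - 36) = sqrt(-41) = I*sqrt(41))
d = -2 - I*sqrt(41)/6 (d = -2 + (-I*sqrt(41))/6 = -2 - I*sqrt(41)/6 ≈ -2.0 - 1.0672*I)
-18*(-20 + (sqrt(-2 + 1) + d)**2) = -18*(-20 + (sqrt(-2 + 1) + (-2 - I*sqrt(41)/6))**2) = -18*(-20 + (sqrt(-1) + (-2 - I*sqrt(41)/6))**2) = -18*(-20 + (I + (-2 - I*sqrt(41)/6))**2) = -18*(-20 + (-2 + I - I*sqrt(41)/6)**2) = 360 - 18*(-2 + I - I*sqrt(41)/6)**2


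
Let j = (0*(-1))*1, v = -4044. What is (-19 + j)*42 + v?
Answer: -4842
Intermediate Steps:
j = 0 (j = 0*1 = 0)
(-19 + j)*42 + v = (-19 + 0)*42 - 4044 = -19*42 - 4044 = -798 - 4044 = -4842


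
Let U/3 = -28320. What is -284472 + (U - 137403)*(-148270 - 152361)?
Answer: 66848926581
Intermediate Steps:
U = -84960 (U = 3*(-28320) = -84960)
-284472 + (U - 137403)*(-148270 - 152361) = -284472 + (-84960 - 137403)*(-148270 - 152361) = -284472 - 222363*(-300631) = -284472 + 66849211053 = 66848926581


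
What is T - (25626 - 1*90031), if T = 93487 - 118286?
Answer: 39606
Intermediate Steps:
T = -24799
T - (25626 - 1*90031) = -24799 - (25626 - 1*90031) = -24799 - (25626 - 90031) = -24799 - 1*(-64405) = -24799 + 64405 = 39606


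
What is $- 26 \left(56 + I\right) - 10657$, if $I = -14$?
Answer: $-11749$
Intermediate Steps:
$- 26 \left(56 + I\right) - 10657 = - 26 \left(56 - 14\right) - 10657 = \left(-26\right) 42 - 10657 = -1092 - 10657 = -11749$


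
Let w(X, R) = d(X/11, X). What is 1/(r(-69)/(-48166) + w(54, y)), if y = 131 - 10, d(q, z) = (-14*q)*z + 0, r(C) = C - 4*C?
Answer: -529826/1966331061 ≈ -0.00026945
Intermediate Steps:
r(C) = -3*C
d(q, z) = -14*q*z (d(q, z) = -14*q*z + 0 = -14*q*z)
y = 121
w(X, R) = -14*X²/11 (w(X, R) = -14*X/11*X = -14*X²/11)
1/(r(-69)/(-48166) + w(54, y)) = 1/(-3*(-69)/(-48166) - 14/11*54²) = 1/(207*(-1/48166) - 14/11*2916) = 1/(-207/48166 - 40824/11) = 1/(-1966331061/529826) = -529826/1966331061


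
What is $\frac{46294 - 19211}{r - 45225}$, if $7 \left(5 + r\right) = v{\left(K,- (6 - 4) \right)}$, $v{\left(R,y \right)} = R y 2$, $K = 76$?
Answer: $- \frac{189581}{316914} \approx -0.59821$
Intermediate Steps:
$v{\left(R,y \right)} = 2 R y$
$r = - \frac{339}{7}$ ($r = -5 + \frac{2 \cdot 76 \left(- (6 - 4)\right)}{7} = -5 + \frac{2 \cdot 76 \left(\left(-1\right) 2\right)}{7} = -5 + \frac{2 \cdot 76 \left(-2\right)}{7} = -5 + \frac{1}{7} \left(-304\right) = -5 - \frac{304}{7} = - \frac{339}{7} \approx -48.429$)
$\frac{46294 - 19211}{r - 45225} = \frac{46294 - 19211}{- \frac{339}{7} - 45225} = \frac{27083}{- \frac{316914}{7}} = 27083 \left(- \frac{7}{316914}\right) = - \frac{189581}{316914}$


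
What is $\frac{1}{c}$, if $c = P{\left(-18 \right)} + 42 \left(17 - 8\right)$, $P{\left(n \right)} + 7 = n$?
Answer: $\frac{1}{353} \approx 0.0028329$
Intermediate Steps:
$P{\left(n \right)} = -7 + n$
$c = 353$ ($c = \left(-7 - 18\right) + 42 \left(17 - 8\right) = -25 + 42 \cdot 9 = -25 + 378 = 353$)
$\frac{1}{c} = \frac{1}{353}$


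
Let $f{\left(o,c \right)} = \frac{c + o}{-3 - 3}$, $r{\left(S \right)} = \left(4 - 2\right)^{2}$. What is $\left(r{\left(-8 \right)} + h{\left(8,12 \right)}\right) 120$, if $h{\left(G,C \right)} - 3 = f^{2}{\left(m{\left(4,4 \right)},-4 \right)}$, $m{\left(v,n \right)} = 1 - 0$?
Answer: $870$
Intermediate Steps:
$m{\left(v,n \right)} = 1$ ($m{\left(v,n \right)} = 1 + 0 = 1$)
$r{\left(S \right)} = 4$ ($r{\left(S \right)} = 2^{2} = 4$)
$f{\left(o,c \right)} = - \frac{c}{6} - \frac{o}{6}$ ($f{\left(o,c \right)} = \frac{c + o}{-6} = \left(c + o\right) \left(- \frac{1}{6}\right) = - \frac{c}{6} - \frac{o}{6}$)
$h{\left(G,C \right)} = \frac{13}{4}$ ($h{\left(G,C \right)} = 3 + \left(\left(- \frac{1}{6}\right) \left(-4\right) - \frac{1}{6}\right)^{2} = 3 + \left(\frac{2}{3} - \frac{1}{6}\right)^{2} = 3 + \left(\frac{1}{2}\right)^{2} = 3 + \frac{1}{4} = \frac{13}{4}$)
$\left(r{\left(-8 \right)} + h{\left(8,12 \right)}\right) 120 = \left(4 + \frac{13}{4}\right) 120 = \frac{29}{4} \cdot 120 = 870$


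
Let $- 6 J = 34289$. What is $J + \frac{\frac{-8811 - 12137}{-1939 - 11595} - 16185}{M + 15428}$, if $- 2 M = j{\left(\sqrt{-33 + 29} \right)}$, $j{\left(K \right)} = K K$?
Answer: $- \frac{895234125154}{156622215} \approx -5715.9$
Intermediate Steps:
$j{\left(K \right)} = K^{2}$
$M = 2$ ($M = - \frac{\left(\sqrt{-33 + 29}\right)^{2}}{2} = - \frac{\left(\sqrt{-4}\right)^{2}}{2} = - \frac{\left(2 i\right)^{2}}{2} = \left(- \frac{1}{2}\right) \left(-4\right) = 2$)
$J = - \frac{34289}{6}$ ($J = \left(- \frac{1}{6}\right) 34289 = - \frac{34289}{6} \approx -5714.8$)
$J + \frac{\frac{-8811 - 12137}{-1939 - 11595} - 16185}{M + 15428} = - \frac{34289}{6} + \frac{\frac{-8811 - 12137}{-1939 - 11595} - 16185}{2 + 15428} = - \frac{34289}{6} + \frac{- \frac{20948}{-13534} - 16185}{15430} = - \frac{34289}{6} + \left(\left(-20948\right) \left(- \frac{1}{13534}\right) - 16185\right) \frac{1}{15430} = - \frac{34289}{6} + \left(\frac{10474}{6767} - 16185\right) \frac{1}{15430} = - \frac{34289}{6} - \frac{109513421}{104414810} = - \frac{895234125154}{156622215}$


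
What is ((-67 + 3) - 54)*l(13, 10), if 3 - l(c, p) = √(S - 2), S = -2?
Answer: -354 + 236*I ≈ -354.0 + 236.0*I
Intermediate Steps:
l(c, p) = 3 - 2*I (l(c, p) = 3 - √(-2 - 2) = 3 - √(-4) = 3 - 2*I)
((-67 + 3) - 54)*l(13, 10) = ((-67 + 3) - 54)*(3 - 2*I) = (-64 - 54)*(3 - 2*I) = -118*(3 - 2*I) = -354 + 236*I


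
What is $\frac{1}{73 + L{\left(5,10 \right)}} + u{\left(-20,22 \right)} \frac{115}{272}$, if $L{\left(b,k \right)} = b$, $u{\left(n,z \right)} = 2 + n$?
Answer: $- \frac{40297}{5304} \approx -7.5975$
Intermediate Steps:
$\frac{1}{73 + L{\left(5,10 \right)}} + u{\left(-20,22 \right)} \frac{115}{272} = \frac{1}{73 + 5} + \left(2 - 20\right) \frac{115}{272} = \frac{1}{78} - 18 \cdot 115 \cdot \frac{1}{272} = \frac{1}{78} - \frac{1035}{136} = - \frac{40297}{5304}$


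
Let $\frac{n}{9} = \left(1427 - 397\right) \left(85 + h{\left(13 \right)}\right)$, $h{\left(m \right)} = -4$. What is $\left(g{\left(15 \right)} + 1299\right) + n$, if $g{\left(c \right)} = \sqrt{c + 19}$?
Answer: $752169 + \sqrt{34} \approx 7.5218 \cdot 10^{5}$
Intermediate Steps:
$g{\left(c \right)} = \sqrt{19 + c}$
$n = 750870$ ($n = 9 \left(1427 - 397\right) \left(85 - 4\right) = 9 \cdot 1030 \cdot 81 = 9 \cdot 83430 = 750870$)
$\left(g{\left(15 \right)} + 1299\right) + n = \left(\sqrt{19 + 15} + 1299\right) + 750870 = \left(\sqrt{34} + 1299\right) + 750870 = \left(1299 + \sqrt{34}\right) + 750870 = 752169 + \sqrt{34}$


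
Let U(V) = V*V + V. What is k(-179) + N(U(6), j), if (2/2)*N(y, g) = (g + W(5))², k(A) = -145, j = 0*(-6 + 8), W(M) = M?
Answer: -120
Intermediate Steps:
j = 0 (j = 0*2 = 0)
U(V) = V + V² (U(V) = V² + V = V + V²)
N(y, g) = (5 + g)² (N(y, g) = (g + 5)² = (5 + g)²)
k(-179) + N(U(6), j) = -145 + (5 + 0)² = -145 + 5² = -145 + 25 = -120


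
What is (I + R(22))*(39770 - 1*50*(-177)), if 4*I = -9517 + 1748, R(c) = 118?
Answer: -88695035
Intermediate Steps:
I = -7769/4 (I = (-9517 + 1748)/4 = (¼)*(-7769) = -7769/4 ≈ -1942.3)
(I + R(22))*(39770 - 1*50*(-177)) = (-7769/4 + 118)*(39770 - 1*50*(-177)) = -7297*(39770 - 50*(-177))/4 = -7297*(39770 + 8850)/4 = -7297/4*48620 = -88695035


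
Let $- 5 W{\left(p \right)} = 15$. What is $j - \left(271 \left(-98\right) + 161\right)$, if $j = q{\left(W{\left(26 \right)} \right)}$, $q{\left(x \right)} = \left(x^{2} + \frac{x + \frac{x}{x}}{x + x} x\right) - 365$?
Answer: $26040$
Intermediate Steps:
$W{\left(p \right)} = -3$ ($W{\left(p \right)} = \left(- \frac{1}{5}\right) 15 = -3$)
$q{\left(x \right)} = - \frac{729}{2} + x^{2} + \frac{x}{2}$ ($q{\left(x \right)} = \left(x^{2} + \frac{x + 1}{2 x} x\right) - 365 = \left(x^{2} + \left(1 + x\right) \frac{1}{2 x} x\right) - 365 = \left(x^{2} + \frac{1 + x}{2 x} x\right) - 365 = \left(x^{2} + \left(\frac{1}{2} + \frac{x}{2}\right)\right) - 365 = \left(\frac{1}{2} + x^{2} + \frac{x}{2}\right) - 365 = - \frac{729}{2} + x^{2} + \frac{x}{2}$)
$j = -357$ ($j = - \frac{729}{2} + \left(-3\right)^{2} + \frac{1}{2} \left(-3\right) = - \frac{729}{2} + 9 - \frac{3}{2} = -357$)
$j - \left(271 \left(-98\right) + 161\right) = -357 - \left(271 \left(-98\right) + 161\right) = -357 - \left(-26558 + 161\right) = -357 - -26397 = -357 + 26397 = 26040$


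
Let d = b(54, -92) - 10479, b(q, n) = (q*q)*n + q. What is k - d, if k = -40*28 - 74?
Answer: 277503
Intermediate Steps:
b(q, n) = q + n*q² (b(q, n) = q²*n + q = n*q² + q = q + n*q²)
k = -1194 (k = -1120 - 74 = -1194)
d = -278697 (d = 54*(1 - 92*54) - 10479 = 54*(1 - 4968) - 10479 = 54*(-4967) - 10479 = -268218 - 10479 = -278697)
k - d = -1194 - 1*(-278697) = -1194 + 278697 = 277503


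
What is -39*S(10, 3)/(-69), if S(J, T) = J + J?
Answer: 260/23 ≈ 11.304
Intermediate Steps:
S(J, T) = 2*J
-39*S(10, 3)/(-69) = -78*10/(-69) = -39*20*(-1/69) = -780*(-1/69) = 260/23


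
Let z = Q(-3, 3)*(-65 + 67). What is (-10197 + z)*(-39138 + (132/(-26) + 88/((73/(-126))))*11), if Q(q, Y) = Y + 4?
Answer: 394902279552/949 ≈ 4.1612e+8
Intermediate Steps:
Q(q, Y) = 4 + Y
z = 14 (z = (4 + 3)*(-65 + 67) = 7*2 = 14)
(-10197 + z)*(-39138 + (132/(-26) + 88/((73/(-126))))*11) = (-10197 + 14)*(-39138 + (132/(-26) + 88/((73/(-126))))*11) = -10183*(-39138 + (132*(-1/26) + 88/((73*(-1/126))))*11) = -10183*(-39138 + (-66/13 + 88/(-73/126))*11) = -10183*(-39138 + (-66/13 + 88*(-126/73))*11) = -10183*(-39138 + (-66/13 - 11088/73)*11) = -10183*(-39138 - 148962/949*11) = -10183*(-39138 - 1638582/949) = -10183*(-38780544/949) = 394902279552/949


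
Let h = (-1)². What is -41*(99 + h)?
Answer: -4100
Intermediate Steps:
h = 1
-41*(99 + h) = -41*(99 + 1) = -41*100 = -4100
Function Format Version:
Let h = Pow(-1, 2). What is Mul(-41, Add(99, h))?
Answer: -4100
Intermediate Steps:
h = 1
Mul(-41, Add(99, h)) = Mul(-41, Add(99, 1)) = Mul(-41, 100) = -4100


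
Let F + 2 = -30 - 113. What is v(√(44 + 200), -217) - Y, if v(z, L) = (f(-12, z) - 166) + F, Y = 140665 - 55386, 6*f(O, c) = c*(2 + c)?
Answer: -256648/3 + 2*√61/3 ≈ -85544.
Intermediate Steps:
f(O, c) = c*(2 + c)/6 (f(O, c) = (c*(2 + c))/6 = c*(2 + c)/6)
Y = 85279
F = -145 (F = -2 + (-30 - 113) = -2 - 143 = -145)
v(z, L) = -311 + z*(2 + z)/6 (v(z, L) = (z*(2 + z)/6 - 166) - 145 = (-166 + z*(2 + z)/6) - 145 = -311 + z*(2 + z)/6)
v(√(44 + 200), -217) - Y = (-311 + √(44 + 200)*(2 + √(44 + 200))/6) - 1*85279 = (-311 + √244*(2 + √244)/6) - 85279 = (-311 + (2*√61)*(2 + 2*√61)/6) - 85279 = (-311 + √61*(2 + 2*√61)/3) - 85279 = -85590 + √61*(2 + 2*√61)/3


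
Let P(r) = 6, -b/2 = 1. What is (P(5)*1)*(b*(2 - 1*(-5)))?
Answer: -84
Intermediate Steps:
b = -2 (b = -2*1 = -2)
(P(5)*1)*(b*(2 - 1*(-5))) = (6*1)*(-2*(2 - 1*(-5))) = 6*(-2*(2 + 5)) = 6*(-2*7) = 6*(-14) = -84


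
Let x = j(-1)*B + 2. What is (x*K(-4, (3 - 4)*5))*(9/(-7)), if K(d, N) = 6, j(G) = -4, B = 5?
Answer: 972/7 ≈ 138.86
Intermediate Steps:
x = -18 (x = -4*5 + 2 = -20 + 2 = -18)
(x*K(-4, (3 - 4)*5))*(9/(-7)) = (-18*6)*(9/(-7)) = -972*(-1)/7 = -108*(-9/7) = 972/7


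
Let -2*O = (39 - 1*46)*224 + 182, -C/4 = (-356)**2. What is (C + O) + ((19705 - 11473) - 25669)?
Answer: -523688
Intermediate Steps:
C = -506944 (C = -4*(-356)**2 = -4*126736 = -506944)
O = 693 (O = -((39 - 1*46)*224 + 182)/2 = -((39 - 46)*224 + 182)/2 = -(-7*224 + 182)/2 = -(-1568 + 182)/2 = -1/2*(-1386) = 693)
(C + O) + ((19705 - 11473) - 25669) = (-506944 + 693) + ((19705 - 11473) - 25669) = -506251 + (8232 - 25669) = -506251 - 17437 = -523688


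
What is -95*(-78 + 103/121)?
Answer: 886825/121 ≈ 7329.1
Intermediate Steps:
-95*(-78 + 103/121) = -95*(-9335/121) = 886825/121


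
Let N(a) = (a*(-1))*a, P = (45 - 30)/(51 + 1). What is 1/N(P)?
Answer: -2704/225 ≈ -12.018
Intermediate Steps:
P = 15/52 ≈ 0.28846
N(a) = -a² (N(a) = (-a)*a = -a²)
1/N(P) = 1/(-(15/52)²) = 1/(-1*225/2704) = 1/(-225/2704) = -2704/225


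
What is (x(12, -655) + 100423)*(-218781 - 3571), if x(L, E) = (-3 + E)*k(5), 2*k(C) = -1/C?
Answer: -111719428288/5 ≈ -2.2344e+10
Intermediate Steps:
k(C) = -1/(2*C) (k(C) = (-1/C)/2 = -1/(2*C))
x(L, E) = 3/10 - E/10 (x(L, E) = (-3 + E)*(-½/5) = (-3 + E)*(-½*⅕) = (-3 + E)*(-⅒) = 3/10 - E/10)
(x(12, -655) + 100423)*(-218781 - 3571) = ((3/10 - ⅒*(-655)) + 100423)*(-218781 - 3571) = ((3/10 + 131/2) + 100423)*(-222352) = (329/5 + 100423)*(-222352) = (502444/5)*(-222352) = -111719428288/5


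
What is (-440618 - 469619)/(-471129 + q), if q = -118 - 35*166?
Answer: 910237/477057 ≈ 1.9080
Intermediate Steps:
q = -5928 (q = -118 - 5810 = -5928)
(-440618 - 469619)/(-471129 + q) = (-440618 - 469619)/(-471129 - 5928) = -910237/(-477057) = -910237*(-1/477057) = 910237/477057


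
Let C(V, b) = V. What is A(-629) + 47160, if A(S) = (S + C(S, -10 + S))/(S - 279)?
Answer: 21411269/454 ≈ 47161.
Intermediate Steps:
A(S) = 2*S/(-279 + S) (A(S) = (S + S)/(S - 279) = (2*S)/(-279 + S) = 2*S/(-279 + S))
A(-629) + 47160 = 2*(-629)/(-279 - 629) + 47160 = 2*(-629)/(-908) + 47160 = 2*(-629)*(-1/908) + 47160 = 629/454 + 47160 = 21411269/454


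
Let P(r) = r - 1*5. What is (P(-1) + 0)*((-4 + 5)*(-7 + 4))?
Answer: 18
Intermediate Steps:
P(r) = -5 + r (P(r) = r - 5 = -5 + r)
(P(-1) + 0)*((-4 + 5)*(-7 + 4)) = ((-5 - 1) + 0)*((-4 + 5)*(-7 + 4)) = (-6 + 0)*(1*(-3)) = -6*(-3) = 18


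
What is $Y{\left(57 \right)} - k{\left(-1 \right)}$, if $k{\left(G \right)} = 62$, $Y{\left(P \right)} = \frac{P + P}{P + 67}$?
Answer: $- \frac{3787}{62} \approx -61.081$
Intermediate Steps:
$Y{\left(P \right)} = \frac{2 P}{67 + P}$
$Y{\left(57 \right)} - k{\left(-1 \right)} = 2 \cdot 57 \frac{1}{67 + 57} - 62 = 2 \cdot 57 \cdot \frac{1}{124} - 62 = \frac{57}{62} - 62 = - \frac{3787}{62}$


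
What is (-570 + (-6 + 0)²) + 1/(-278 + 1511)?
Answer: -658421/1233 ≈ -534.00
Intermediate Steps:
(-570 + (-6 + 0)²) + 1/(-278 + 1511) = (-570 + (-6)²) + 1/1233 = (-570 + 36) + 1/1233 = -534 + 1/1233 = -658421/1233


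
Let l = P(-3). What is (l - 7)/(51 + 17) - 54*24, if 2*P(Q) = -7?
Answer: -176277/136 ≈ -1296.2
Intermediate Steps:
P(Q) = -7/2 (P(Q) = (½)*(-7) = -7/2)
l = -7/2 ≈ -3.5000
(l - 7)/(51 + 17) - 54*24 = (-7/2 - 7)/(51 + 17) - 54*24 = -21/2/68 - 1296 = -21/2*1/68 - 1296 = -21/136 - 1296 = -176277/136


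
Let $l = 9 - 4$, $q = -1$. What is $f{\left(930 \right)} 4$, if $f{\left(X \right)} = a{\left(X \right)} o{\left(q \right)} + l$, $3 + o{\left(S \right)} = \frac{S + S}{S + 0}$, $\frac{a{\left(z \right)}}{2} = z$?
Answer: $-7420$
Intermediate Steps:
$a{\left(z \right)} = 2 z$
$l = 5$ ($l = 9 - 4 = 5$)
$o{\left(S \right)} = -1$ ($o{\left(S \right)} = -3 + \frac{S + S}{S + 0} = -3 + \frac{2 S}{S} = -3 + 2 = -1$)
$f{\left(X \right)} = 5 - 2 X$ ($f{\left(X \right)} = 2 X \left(-1\right) + 5 = - 2 X + 5 = 5 - 2 X$)
$f{\left(930 \right)} 4 = \left(5 - 1860\right) 4 = \left(-1855\right) 4 = -7420$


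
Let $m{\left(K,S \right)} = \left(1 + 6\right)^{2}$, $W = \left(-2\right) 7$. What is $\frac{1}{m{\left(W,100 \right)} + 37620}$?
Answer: $\frac{1}{37669} \approx 2.6547 \cdot 10^{-5}$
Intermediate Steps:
$W = -14$
$m{\left(K,S \right)} = 49$ ($m{\left(K,S \right)} = 7^{2} = 49$)
$\frac{1}{m{\left(W,100 \right)} + 37620} = \frac{1}{49 + 37620} = \frac{1}{37669}$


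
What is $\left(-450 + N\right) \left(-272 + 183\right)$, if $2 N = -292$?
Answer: $53044$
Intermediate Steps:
$N = -146$ ($N = \frac{1}{2} \left(-292\right) = -146$)
$\left(-450 + N\right) \left(-272 + 183\right) = \left(-450 - 146\right) \left(-272 + 183\right) = \left(-596\right) \left(-89\right) = 53044$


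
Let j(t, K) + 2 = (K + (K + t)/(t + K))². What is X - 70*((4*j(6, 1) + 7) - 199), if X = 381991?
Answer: 394871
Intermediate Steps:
j(t, K) = -2 + (1 + K)² (j(t, K) = -2 + (K + (K + t)/(t + K))² = -2 + (K + (K + t)/(K + t))² = -2 + (K + 1)² = -2 + (1 + K)²)
X - 70*((4*j(6, 1) + 7) - 199) = 381991 - 70*((4*(-1 + 1² + 2*1) + 7) - 199) = 381991 - 70*((4*(-1 + 1 + 2) + 7) - 199) = 381991 - 70*((4*2 + 7) - 199) = 381991 - 70*((8 + 7) - 199) = 381991 - 70*(15 - 199) = 381991 - 70*(-184) = 381991 - 1*(-12880) = 381991 + 12880 = 394871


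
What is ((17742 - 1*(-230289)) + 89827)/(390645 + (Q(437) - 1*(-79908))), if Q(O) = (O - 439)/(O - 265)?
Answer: 29055788/40467557 ≈ 0.71800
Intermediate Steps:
Q(O) = (-439 + O)/(-265 + O)
((17742 - 1*(-230289)) + 89827)/(390645 + (Q(437) - 1*(-79908))) = ((17742 - 1*(-230289)) + 89827)/(390645 + ((-439 + 437)/(-265 + 437) - 1*(-79908))) = ((17742 + 230289) + 89827)/(390645 + (-2/172 + 79908)) = (248031 + 89827)/(390645 + ((1/172)*(-2) + 79908)) = 337858/(390645 + (-1/86 + 79908)) = 337858/(390645 + 6872087/86) = 337858/(40467557/86) = 337858*(86/40467557) = 29055788/40467557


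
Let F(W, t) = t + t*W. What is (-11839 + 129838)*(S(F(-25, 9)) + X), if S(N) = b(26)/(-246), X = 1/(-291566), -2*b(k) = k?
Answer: 37269118824/5977103 ≈ 6235.3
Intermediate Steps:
b(k) = -k/2
F(W, t) = t + W*t
X = -1/291566 ≈ -3.4298e-6
S(N) = 13/246 (S(N) = -½*26/(-246) = -13*(-1/246) = 13/246)
(-11839 + 129838)*(S(F(-25, 9)) + X) = (-11839 + 129838)*(13/246 - 1/291566) = 117999*(947528/17931309) = 37269118824/5977103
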